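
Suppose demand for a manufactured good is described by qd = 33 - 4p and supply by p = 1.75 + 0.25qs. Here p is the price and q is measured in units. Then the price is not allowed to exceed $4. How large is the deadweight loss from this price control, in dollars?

Rearranging supply gives qs = 4p - 7. In a free market, 33 - 4p = 4p - 7 gives the equilibrium p* = 5, q* = 13.
Because the ceiling (4) lies below the market-clearing price, it is binding.
At p = 4: qd = 33 - 4·4 = 17 and qs = 4·4 - 7 = 9.
Quantity traded falls to 9. At q = 9 the demand price is (33 - 9)/4 = 6 and the supply price is (7 + 9)/4 = 4.
Deadweight loss = ½ · (6 - 4) · (13 - 9) = ½ · 2 · 4 = 4.

4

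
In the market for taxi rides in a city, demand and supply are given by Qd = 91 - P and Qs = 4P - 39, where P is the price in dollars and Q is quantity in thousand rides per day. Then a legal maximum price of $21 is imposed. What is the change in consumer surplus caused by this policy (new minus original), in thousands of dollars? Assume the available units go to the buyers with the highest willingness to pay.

Equilibrium: 91 - P = 4P - 39, so 130 = 5P and P* = 26, Q* = 65.
The ceiling of 21 is below the equilibrium price 26, so it binds.
At P = 21: Qd = 91 - 21 = 70 and Qs = 4·21 - 39 = 45.
Consumer surplus without the control is ½ · (91 - 26) · 65 = 2112.5.
With the ceiling, 45 units are sold at 21 (assume they go to the highest-value buyers). The demand price at Q = 45 is 46, so CS = ½ · [(91 - 21) + (46 - 21)] · 45 = 2137.5.
Change in consumer surplus = 2137.5 - 2112.5 = 25.

25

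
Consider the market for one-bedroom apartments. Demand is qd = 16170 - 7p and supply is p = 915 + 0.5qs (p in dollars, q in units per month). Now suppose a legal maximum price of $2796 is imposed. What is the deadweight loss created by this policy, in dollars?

Rearranging supply gives qs = 2p - 1830. Without the control the market clears where 16170 - 7p = 2p - 1830, i.e. p* = 2000 and q* = 2170.
Since 2796 is above p* = 2000, the ceiling does not bind and the free-market outcome prevails.
Since the control does not bind, no trades are prevented and deadweight loss is zero.

0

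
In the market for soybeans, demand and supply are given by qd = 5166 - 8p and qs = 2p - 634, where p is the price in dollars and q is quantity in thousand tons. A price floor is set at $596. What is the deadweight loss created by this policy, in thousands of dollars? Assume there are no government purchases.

Equilibrium: 5166 - 8p = 2p - 634, so 5800 = 10p and p* = 580, q* = 526.
Because the floor (596) lies above the market-clearing price, it is binding.
At p = 596: qd = 5166 - 8·596 = 398 and qs = 2·596 - 634 = 558.
Quantity traded falls to 398. At q = 398 the demand price is (5166 - 398)/8 = 596 and the supply price is (634 + 398)/2 = 516.
Deadweight loss = ½ · (596 - 516) · (526 - 398) = ½ · 80 · 128 = 5120.

5120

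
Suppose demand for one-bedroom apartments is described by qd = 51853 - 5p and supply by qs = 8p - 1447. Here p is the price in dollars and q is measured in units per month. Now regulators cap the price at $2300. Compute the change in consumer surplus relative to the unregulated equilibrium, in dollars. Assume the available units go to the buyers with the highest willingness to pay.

9779400

Equilibrium: 51853 - 5p = 8p - 1447, so 53300 = 13p and p* = 4100, q* = 31353.
Since 2300 < 4100, the ceiling is binding.
At p = 2300: qd = 51853 - 5·2300 = 40353 and qs = 8·2300 - 1447 = 16953.
Consumer surplus without the control is ½ · (10370.6 - 4100) · 31353 = 98301060.9.
With the ceiling, 16953 units are sold at 2300 (assume they go to the highest-value buyers). The demand price at q = 16953 is 6980, so CS = ½ · [(10370.6 - 2300) + (6980 - 2300)] · 16953 = 108080460.9.
Change in consumer surplus = 108080460.9 - 98301060.9 = 9779400.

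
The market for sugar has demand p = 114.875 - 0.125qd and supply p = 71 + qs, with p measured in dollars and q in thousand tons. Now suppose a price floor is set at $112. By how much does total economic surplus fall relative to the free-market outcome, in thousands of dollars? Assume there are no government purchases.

Rearranging demand gives qd = 919 - 8p; rearranging supply gives qs = p - 71. Setting quantity demanded equal to quantity supplied, 919 - 8p = p - 71, gives p* = 110 and q* = 39.
Because the floor (112) lies above the market-clearing price, it is binding.
At p = 112: qd = 919 - 8·112 = 23 and qs = 112 - 71 = 41.
Quantity traded falls to 23. At q = 23 the demand price is (919 - 23)/8 = 112 and the supply price is 71 + 23 = 94.
Deadweight loss = ½ · (112 - 94) · (39 - 23) = ½ · 18 · 16 = 144.

144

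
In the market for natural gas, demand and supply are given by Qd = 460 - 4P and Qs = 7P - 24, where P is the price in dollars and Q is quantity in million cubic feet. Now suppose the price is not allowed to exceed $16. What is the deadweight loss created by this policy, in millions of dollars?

7546

Setting quantity demanded equal to quantity supplied, 460 - 4P = 7P - 24, gives P* = 44 and Q* = 284.
Since 16 < 44, the ceiling is binding.
At P = 16: Qd = 460 - 4·16 = 396 and Qs = 7·16 - 24 = 88.
Quantity traded falls to 88. At Q = 88 the demand price is (460 - 88)/4 = 93 and the supply price is (24 + 88)/7 = 16.
Deadweight loss = ½ · (93 - 16) · (284 - 88) = ½ · 77 · 196 = 7546.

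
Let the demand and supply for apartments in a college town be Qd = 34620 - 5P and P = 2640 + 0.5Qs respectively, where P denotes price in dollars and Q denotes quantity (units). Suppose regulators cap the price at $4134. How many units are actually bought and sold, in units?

Rearranging supply gives Qs = 2P - 5280. Without the control the market clears where 34620 - 5P = 2P - 5280, i.e. P* = 5700 and Q* = 6120.
The ceiling of 4134 is below the equilibrium price 5700, so it binds.
At P = 4134: Qd = 34620 - 5·4134 = 13950 and Qs = 2·4134 - 5280 = 2988.
The quantity actually transacted is the short side, supply: 2988.

2988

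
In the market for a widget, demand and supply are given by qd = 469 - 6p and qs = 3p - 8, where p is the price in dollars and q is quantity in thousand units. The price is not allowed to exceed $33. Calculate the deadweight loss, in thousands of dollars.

Setting quantity demanded equal to quantity supplied, 469 - 6p = 3p - 8, gives p* = 53 and q* = 151.
The ceiling of 33 is below the equilibrium price 53, so it binds.
At p = 33: qd = 469 - 6·33 = 271 and qs = 3·33 - 8 = 91.
Quantity traded falls to 91. At q = 91 the demand price is (469 - 91)/6 = 63 and the supply price is (8 + 91)/3 = 33.
Deadweight loss = ½ · (63 - 33) · (151 - 91) = ½ · 30 · 60 = 900.

900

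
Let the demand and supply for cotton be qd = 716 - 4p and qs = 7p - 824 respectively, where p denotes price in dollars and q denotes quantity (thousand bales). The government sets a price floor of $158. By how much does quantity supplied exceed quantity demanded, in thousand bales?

198

Setting quantity demanded equal to quantity supplied, 716 - 4p = 7p - 824, gives p* = 140 and q* = 156.
Because the floor (158) lies above the market-clearing price, it is binding.
At p = 158: qd = 716 - 4·158 = 84 and qs = 7·158 - 824 = 282.
Surplus = qs - qd = 282 - 84 = 198.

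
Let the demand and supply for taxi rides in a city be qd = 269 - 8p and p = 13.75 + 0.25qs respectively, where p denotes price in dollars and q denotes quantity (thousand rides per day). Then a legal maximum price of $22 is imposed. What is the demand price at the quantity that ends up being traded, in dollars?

29.5

Rearranging supply gives qs = 4p - 55. Setting quantity demanded equal to quantity supplied, 269 - 8p = 4p - 55, gives p* = 27 and q* = 53.
The ceiling of 22 is below the equilibrium price 27, so it binds.
At p = 22: qd = 269 - 8·22 = 93 and qs = 4·22 - 55 = 33.
Only 33 units reach the market. On the demand curve, the marginal buyer's willingness to pay at q = 33 is (269 - 33)/8 = 29.5.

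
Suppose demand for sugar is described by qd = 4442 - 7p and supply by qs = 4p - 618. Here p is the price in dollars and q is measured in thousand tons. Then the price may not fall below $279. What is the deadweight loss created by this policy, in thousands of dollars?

In a free market, 4442 - 7p = 4p - 618 gives the equilibrium p* = 460, q* = 1222.
The floor of 279 is below the equilibrium price 460, so it is not binding; the market clears at p* = 460, q* = 1222.
Since the control does not bind, no trades are prevented and deadweight loss is zero.

0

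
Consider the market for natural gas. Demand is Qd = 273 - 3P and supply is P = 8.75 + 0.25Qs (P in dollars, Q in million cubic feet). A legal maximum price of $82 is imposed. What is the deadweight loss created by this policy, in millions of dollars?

Rearranging supply gives Qs = 4P - 35. In a free market, 273 - 3P = 4P - 35 gives the equilibrium P* = 44, Q* = 141.
The ceiling of 82 is above the equilibrium price 44, so it is not binding; the market clears at P* = 44, Q* = 141.
Since the control does not bind, no trades are prevented and deadweight loss is zero.

0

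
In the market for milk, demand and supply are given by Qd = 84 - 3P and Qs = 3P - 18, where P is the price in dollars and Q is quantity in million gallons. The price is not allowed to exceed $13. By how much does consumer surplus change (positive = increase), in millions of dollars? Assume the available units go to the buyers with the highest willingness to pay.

60

In a free market, 84 - 3P = 3P - 18 gives the equilibrium P* = 17, Q* = 33.
Since 13 < 17, the ceiling is binding.
At P = 13: Qd = 84 - 3·13 = 45 and Qs = 3·13 - 18 = 21.
Consumer surplus without the control is ½ · (28 - 17) · 33 = 181.5.
With the ceiling, 21 units are sold at 13 (assume they go to the highest-value buyers). The demand price at Q = 21 is 21, so CS = ½ · [(28 - 13) + (21 - 13)] · 21 = 241.5.
Change in consumer surplus = 241.5 - 181.5 = 60.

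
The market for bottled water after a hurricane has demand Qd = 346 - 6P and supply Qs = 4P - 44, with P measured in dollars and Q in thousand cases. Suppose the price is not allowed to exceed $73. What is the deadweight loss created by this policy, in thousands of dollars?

In a free market, 346 - 6P = 4P - 44 gives the equilibrium P* = 39, Q* = 112.
The ceiling of 73 is above the equilibrium price 39, so it is not binding; the market clears at P* = 39, Q* = 112.
Since the control does not bind, no trades are prevented and deadweight loss is zero.

0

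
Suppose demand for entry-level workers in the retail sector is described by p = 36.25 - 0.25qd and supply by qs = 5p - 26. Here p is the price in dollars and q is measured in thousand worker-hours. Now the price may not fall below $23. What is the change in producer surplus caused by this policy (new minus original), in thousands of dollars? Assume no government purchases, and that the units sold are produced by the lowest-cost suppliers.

Rearranging demand gives qd = 145 - 4p. Setting quantity demanded equal to quantity supplied, 145 - 4p = 5p - 26, gives p* = 19 and q* = 69.
The floor of 23 is above the equilibrium price 19, so it binds.
At p = 23: qd = 145 - 4·23 = 53 and qs = 5·23 - 26 = 89.
Producer surplus without the control is ½ · (19 - 5.2) · 69 = 476.1.
With the floor, 53 units are sold at 23. The supply price at q = 53 is 15.8, so PS = ½ · [(23 - 5.2) + (23 - 15.8)] · 53 = 662.5.
Change in producer surplus = 662.5 - 476.1 = 186.4.

186.4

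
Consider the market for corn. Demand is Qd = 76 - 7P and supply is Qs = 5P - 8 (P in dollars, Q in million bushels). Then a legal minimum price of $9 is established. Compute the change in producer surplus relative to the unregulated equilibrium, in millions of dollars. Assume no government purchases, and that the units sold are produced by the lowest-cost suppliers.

6.4

Without the control the market clears where 76 - 7P = 5P - 8, i.e. P* = 7 and Q* = 27.
Because the floor (9) lies above the market-clearing price, it is binding.
At P = 9: Qd = 76 - 7·9 = 13 and Qs = 5·9 - 8 = 37.
Producer surplus without the control is ½ · (7 - 1.6) · 27 = 72.9.
With the floor, 13 units are sold at 9. The supply price at Q = 13 is 4.2, so PS = ½ · [(9 - 1.6) + (9 - 4.2)] · 13 = 79.3.
Change in producer surplus = 79.3 - 72.9 = 6.4.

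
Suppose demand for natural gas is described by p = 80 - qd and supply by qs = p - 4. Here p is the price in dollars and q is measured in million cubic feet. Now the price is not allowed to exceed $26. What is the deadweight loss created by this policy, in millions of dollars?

256

Rearranging demand gives qd = 80 - p. Without the control the market clears where 80 - p = p - 4, i.e. p* = 42 and q* = 38.
Since 26 < 42, the ceiling is binding.
At p = 26: qd = 80 - 26 = 54 and qs = 26 - 4 = 22.
Quantity traded falls to 22. At q = 22 the demand price is 80 - 22 = 58 and the supply price is 4 + 22 = 26.
Deadweight loss = ½ · (58 - 26) · (38 - 22) = ½ · 32 · 16 = 256.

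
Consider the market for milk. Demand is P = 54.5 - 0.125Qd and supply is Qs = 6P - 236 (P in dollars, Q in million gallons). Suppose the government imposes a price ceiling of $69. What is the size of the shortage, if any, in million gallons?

0

Rearranging demand gives Qd = 436 - 8P. Without the control the market clears where 436 - 8P = 6P - 236, i.e. P* = 48 and Q* = 52.
Since 69 is above P* = 48, the ceiling does not bind and the free-market outcome prevails.
Since the control does not bind, there is no shortage.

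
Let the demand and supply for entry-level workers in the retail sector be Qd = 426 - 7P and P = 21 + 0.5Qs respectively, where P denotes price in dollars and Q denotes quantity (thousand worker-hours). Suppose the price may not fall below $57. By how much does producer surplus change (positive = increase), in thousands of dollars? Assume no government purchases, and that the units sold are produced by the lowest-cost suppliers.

-171.25

Rearranging supply gives Qs = 2P - 42. Without the control the market clears where 426 - 7P = 2P - 42, i.e. P* = 52 and Q* = 62.
Since 57 > 52, the floor is binding.
At P = 57: Qd = 426 - 7·57 = 27 and Qs = 2·57 - 42 = 72.
Producer surplus without the control is ½ · (52 - 21) · 62 = 961.
With the floor, 27 units are sold at 57. The supply price at Q = 27 is 34.5, so PS = ½ · [(57 - 21) + (57 - 34.5)] · 27 = 789.75.
Change in producer surplus = 789.75 - 961 = -171.25.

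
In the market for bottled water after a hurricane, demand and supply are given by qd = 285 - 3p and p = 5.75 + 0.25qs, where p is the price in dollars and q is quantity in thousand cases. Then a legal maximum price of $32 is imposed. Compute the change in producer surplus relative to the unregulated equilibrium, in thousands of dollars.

Rearranging supply gives qs = 4p - 23. In a free market, 285 - 3p = 4p - 23 gives the equilibrium p* = 44, q* = 153.
Since 32 < 44, the ceiling is binding.
At p = 32: qd = 285 - 3·32 = 189 and qs = 4·32 - 23 = 105.
Producer surplus without the control is ½ · (44 - 5.75) · 153 = 2926.125.
With the ceiling, producers sell 105 units at 32, so PS = ½ · (32 - 5.75) · 105 = 1378.125.
Change in producer surplus = 1378.125 - 2926.125 = -1548.

-1548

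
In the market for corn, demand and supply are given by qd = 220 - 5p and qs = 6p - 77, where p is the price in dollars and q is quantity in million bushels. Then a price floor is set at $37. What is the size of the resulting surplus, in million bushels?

Without the control the market clears where 220 - 5p = 6p - 77, i.e. p* = 27 and q* = 85.
The floor of 37 is above the equilibrium price 27, so it binds.
At p = 37: qd = 220 - 5·37 = 35 and qs = 6·37 - 77 = 145.
Surplus = qs - qd = 145 - 35 = 110.

110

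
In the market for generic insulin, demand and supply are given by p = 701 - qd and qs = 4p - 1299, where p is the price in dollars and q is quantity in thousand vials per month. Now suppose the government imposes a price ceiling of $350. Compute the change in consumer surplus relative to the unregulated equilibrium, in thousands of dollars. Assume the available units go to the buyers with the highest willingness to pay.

-14950

Rearranging demand gives qd = 701 - p. Without the control the market clears where 701 - p = 4p - 1299, i.e. p* = 400 and q* = 301.
The ceiling of 350 is below the equilibrium price 400, so it binds.
At p = 350: qd = 701 - 350 = 351 and qs = 4·350 - 1299 = 101.
Consumer surplus without the control is ½ · (701 - 400) · 301 = 45300.5.
With the ceiling, 101 units are sold at 350 (assume they go to the highest-value buyers). The demand price at q = 101 is 600, so CS = ½ · [(701 - 350) + (600 - 350)] · 101 = 30350.5.
Change in consumer surplus = 30350.5 - 45300.5 = -14950.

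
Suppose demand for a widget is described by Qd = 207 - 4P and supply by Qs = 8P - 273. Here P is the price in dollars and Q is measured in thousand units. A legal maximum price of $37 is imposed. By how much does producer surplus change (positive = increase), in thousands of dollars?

Setting quantity demanded equal to quantity supplied, 207 - 4P = 8P - 273, gives P* = 40 and Q* = 47.
Because the ceiling (37) lies below the market-clearing price, it is binding.
At P = 37: Qd = 207 - 4·37 = 59 and Qs = 8·37 - 273 = 23.
Producer surplus without the control is ½ · (40 - 34.125) · 47 = 138.0625.
With the ceiling, producers sell 23 units at 37, so PS = ½ · (37 - 34.125) · 23 = 33.0625.
Change in producer surplus = 33.0625 - 138.0625 = -105.

-105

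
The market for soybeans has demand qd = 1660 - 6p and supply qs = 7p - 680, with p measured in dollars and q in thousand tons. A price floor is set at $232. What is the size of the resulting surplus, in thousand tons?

676

Setting quantity demanded equal to quantity supplied, 1660 - 6p = 7p - 680, gives p* = 180 and q* = 580.
Since 232 > 180, the floor is binding.
At p = 232: qd = 1660 - 6·232 = 268 and qs = 7·232 - 680 = 944.
Surplus = qs - qd = 944 - 268 = 676.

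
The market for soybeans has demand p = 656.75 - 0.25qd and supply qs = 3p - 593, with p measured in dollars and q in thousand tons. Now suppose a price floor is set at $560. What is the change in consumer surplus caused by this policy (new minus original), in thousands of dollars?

Rearranging demand gives qd = 2627 - 4p. Without the control the market clears where 2627 - 4p = 3p - 593, i.e. p* = 460 and q* = 787.
The floor of 560 is above the equilibrium price 460, so it binds.
At p = 560: qd = 2627 - 4·560 = 387 and qs = 3·560 - 593 = 1087.
Consumer surplus without the control is ½ · (656.75 - 460) · 787 = 77421.125.
With the floor, consumers buy 387 units at 560, so CS = ½ · (656.75 - 560) · 387 = 18721.125.
Change in consumer surplus = 18721.125 - 77421.125 = -58700.

-58700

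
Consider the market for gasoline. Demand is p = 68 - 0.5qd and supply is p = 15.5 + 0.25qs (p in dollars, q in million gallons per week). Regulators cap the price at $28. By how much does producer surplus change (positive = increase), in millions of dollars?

-300

Rearranging demand gives qd = 136 - 2p; rearranging supply gives qs = 4p - 62. Equilibrium: 136 - 2p = 4p - 62, so 198 = 6p and p* = 33, q* = 70.
Since 28 < 33, the ceiling is binding.
At p = 28: qd = 136 - 2·28 = 80 and qs = 4·28 - 62 = 50.
Producer surplus without the control is ½ · (33 - 15.5) · 70 = 612.5.
With the ceiling, producers sell 50 units at 28, so PS = ½ · (28 - 15.5) · 50 = 312.5.
Change in producer surplus = 312.5 - 612.5 = -300.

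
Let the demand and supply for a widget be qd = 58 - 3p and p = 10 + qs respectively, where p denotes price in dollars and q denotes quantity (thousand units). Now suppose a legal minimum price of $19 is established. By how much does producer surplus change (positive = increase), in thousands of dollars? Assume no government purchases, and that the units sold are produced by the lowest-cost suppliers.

Rearranging supply gives qs = p - 10. Without the control the market clears where 58 - 3p = p - 10, i.e. p* = 17 and q* = 7.
Since 19 > 17, the floor is binding.
At p = 19: qd = 58 - 3·19 = 1 and qs = 19 - 10 = 9.
Producer surplus without the control is ½ · (17 - 10) · 7 = 24.5.
With the floor, 1 units are sold at 19. The supply price at q = 1 is 11, so PS = ½ · [(19 - 10) + (19 - 11)] · 1 = 8.5.
Change in producer surplus = 8.5 - 24.5 = -16.

-16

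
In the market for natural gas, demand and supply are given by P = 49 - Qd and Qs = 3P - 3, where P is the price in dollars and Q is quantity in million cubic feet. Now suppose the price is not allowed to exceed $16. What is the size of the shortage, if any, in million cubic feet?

Rearranging demand gives Qd = 49 - P. Equilibrium: 49 - P = 3P - 3, so 52 = 4P and P* = 13, Q* = 36.
Since 16 is above P* = 13, the ceiling does not bind and the free-market outcome prevails.
Since the control does not bind, there is no shortage.

0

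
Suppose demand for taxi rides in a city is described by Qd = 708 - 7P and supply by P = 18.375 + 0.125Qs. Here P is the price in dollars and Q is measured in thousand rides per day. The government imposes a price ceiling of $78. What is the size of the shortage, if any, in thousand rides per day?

0

Rearranging supply gives Qs = 8P - 147. Without the control the market clears where 708 - 7P = 8P - 147, i.e. P* = 57 and Q* = 309.
Since 78 is above P* = 57, the ceiling does not bind and the free-market outcome prevails.
Since the control does not bind, there is no shortage.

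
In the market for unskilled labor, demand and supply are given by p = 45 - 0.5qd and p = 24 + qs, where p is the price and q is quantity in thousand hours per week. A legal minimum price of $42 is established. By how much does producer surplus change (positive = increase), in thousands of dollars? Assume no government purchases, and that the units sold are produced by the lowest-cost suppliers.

Rearranging demand gives qd = 90 - 2p; rearranging supply gives qs = p - 24. Equilibrium: 90 - 2p = p - 24, so 114 = 3p and p* = 38, q* = 14.
Since 42 > 38, the floor is binding.
At p = 42: qd = 90 - 2·42 = 6 and qs = 42 - 24 = 18.
Producer surplus without the control is ½ · (38 - 24) · 14 = 98.
With the floor, 6 units are sold at 42. The supply price at q = 6 is 30, so PS = ½ · [(42 - 24) + (42 - 30)] · 6 = 90.
Change in producer surplus = 90 - 98 = -8.

-8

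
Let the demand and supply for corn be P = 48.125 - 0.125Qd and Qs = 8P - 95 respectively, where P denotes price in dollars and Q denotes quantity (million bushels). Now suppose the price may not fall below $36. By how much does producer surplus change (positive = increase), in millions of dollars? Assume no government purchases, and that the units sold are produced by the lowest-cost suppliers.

Rearranging demand gives Qd = 385 - 8P. Equilibrium: 385 - 8P = 8P - 95, so 480 = 16P and P* = 30, Q* = 145.
Because the floor (36) lies above the market-clearing price, it is binding.
At P = 36: Qd = 385 - 8·36 = 97 and Qs = 8·36 - 95 = 193.
Producer surplus without the control is ½ · (30 - 11.875) · 145 = 1314.0625.
With the floor, 97 units are sold at 36. The supply price at Q = 97 is 24, so PS = ½ · [(36 - 11.875) + (36 - 24)] · 97 = 1752.0625.
Change in producer surplus = 1752.0625 - 1314.0625 = 438.

438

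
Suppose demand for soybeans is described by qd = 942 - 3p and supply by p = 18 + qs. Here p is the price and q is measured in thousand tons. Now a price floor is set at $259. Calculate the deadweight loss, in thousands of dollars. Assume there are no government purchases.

2166

Rearranging supply gives qs = p - 18. Setting quantity demanded equal to quantity supplied, 942 - 3p = p - 18, gives p* = 240 and q* = 222.
Since 259 > 240, the floor is binding.
At p = 259: qd = 942 - 3·259 = 165 and qs = 259 - 18 = 241.
Quantity traded falls to 165. At q = 165 the demand price is (942 - 165)/3 = 259 and the supply price is 18 + 165 = 183.
Deadweight loss = ½ · (259 - 183) · (222 - 165) = ½ · 76 · 57 = 2166.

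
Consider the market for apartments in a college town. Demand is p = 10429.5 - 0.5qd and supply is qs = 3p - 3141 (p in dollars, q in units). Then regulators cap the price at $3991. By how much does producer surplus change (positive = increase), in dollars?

-8126809.5

Rearranging demand gives qd = 20859 - 2p. In a free market, 20859 - 2p = 3p - 3141 gives the equilibrium p* = 4800, q* = 11259.
Because the ceiling (3991) lies below the market-clearing price, it is binding.
At p = 3991: qd = 20859 - 2·3991 = 12877 and qs = 3·3991 - 3141 = 8832.
Producer surplus without the control is ½ · (4800 - 1047) · 11259 = 21127513.5.
With the ceiling, producers sell 8832 units at 3991, so PS = ½ · (3991 - 1047) · 8832 = 13000704.
Change in producer surplus = 13000704 - 21127513.5 = -8126809.5.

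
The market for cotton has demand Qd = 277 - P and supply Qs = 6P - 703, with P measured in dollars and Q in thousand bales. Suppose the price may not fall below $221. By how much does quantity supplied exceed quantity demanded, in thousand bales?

Setting quantity demanded equal to quantity supplied, 277 - P = 6P - 703, gives P* = 140 and Q* = 137.
The floor of 221 is above the equilibrium price 140, so it binds.
At P = 221: Qd = 277 - 221 = 56 and Qs = 6·221 - 703 = 623.
Surplus = Qs - Qd = 623 - 56 = 567.

567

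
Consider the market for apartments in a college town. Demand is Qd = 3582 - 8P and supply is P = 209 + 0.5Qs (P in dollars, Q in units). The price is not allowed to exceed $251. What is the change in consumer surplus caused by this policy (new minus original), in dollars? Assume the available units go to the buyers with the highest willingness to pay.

Rearranging supply gives Qs = 2P - 418. Setting quantity demanded equal to quantity supplied, 3582 - 8P = 2P - 418, gives P* = 400 and Q* = 382.
Since 251 < 400, the ceiling is binding.
At P = 251: Qd = 3582 - 8·251 = 1574 and Qs = 2·251 - 418 = 84.
Consumer surplus without the control is ½ · (447.75 - 400) · 382 = 9120.25.
With the ceiling, 84 units are sold at 251 (assume they go to the highest-value buyers). The demand price at Q = 84 is 437.25, so CS = ½ · [(447.75 - 251) + (437.25 - 251)] · 84 = 16086.
Change in consumer surplus = 16086 - 9120.25 = 6965.75.

6965.75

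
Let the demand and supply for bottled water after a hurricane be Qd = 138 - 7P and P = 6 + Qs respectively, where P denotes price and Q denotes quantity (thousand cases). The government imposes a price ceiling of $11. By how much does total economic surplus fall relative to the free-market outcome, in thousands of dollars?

Rearranging supply gives Qs = P - 6. Without the control the market clears where 138 - 7P = P - 6, i.e. P* = 18 and Q* = 12.
Since 11 < 18, the ceiling is binding.
At P = 11: Qd = 138 - 7·11 = 61 and Qs = 11 - 6 = 5.
Quantity traded falls to 5. At Q = 5 the demand price is (138 - 5)/7 = 19 and the supply price is 6 + 5 = 11.
Deadweight loss = ½ · (19 - 11) · (12 - 5) = ½ · 8 · 7 = 28.

28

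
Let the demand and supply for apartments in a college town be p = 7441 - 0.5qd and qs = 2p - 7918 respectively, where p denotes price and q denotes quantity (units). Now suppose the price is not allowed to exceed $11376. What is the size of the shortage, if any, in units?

Rearranging demand gives qd = 14882 - 2p. Equilibrium: 14882 - 2p = 2p - 7918, so 22800 = 4p and p* = 5700, q* = 3482.
Since 11376 is above p* = 5700, the ceiling does not bind and the free-market outcome prevails.
Since the control does not bind, there is no shortage.

0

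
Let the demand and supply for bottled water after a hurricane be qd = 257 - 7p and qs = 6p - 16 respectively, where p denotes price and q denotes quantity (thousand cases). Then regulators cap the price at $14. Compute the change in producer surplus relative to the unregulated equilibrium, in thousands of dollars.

In a free market, 257 - 7p = 6p - 16 gives the equilibrium p* = 21, q* = 110.
Because the ceiling (14) lies below the market-clearing price, it is binding.
At p = 14: qd = 257 - 7·14 = 159 and qs = 6·14 - 16 = 68.
Producer surplus without the control is ½ · (21 - 8/3) · 110 = 3025/3.
With the ceiling, producers sell 68 units at 14, so PS = ½ · (14 - 8/3) · 68 = 1156/3.
Change in producer surplus = 1156/3 - 3025/3 = -623.

-623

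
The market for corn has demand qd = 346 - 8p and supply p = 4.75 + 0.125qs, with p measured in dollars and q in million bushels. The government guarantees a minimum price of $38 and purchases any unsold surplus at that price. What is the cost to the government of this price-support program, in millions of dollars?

Rearranging supply gives qs = 8p - 38. Without the control the market clears where 346 - 8p = 8p - 38, i.e. p* = 24 and q* = 154.
Since 38 > 24, the floor is binding.
At p = 38: qd = 346 - 8·38 = 42 and qs = 8·38 - 38 = 266.
Surplus = qs - qd = 224.
Government expenditure = surplus × support price = 224 × 38 = 8512.

8512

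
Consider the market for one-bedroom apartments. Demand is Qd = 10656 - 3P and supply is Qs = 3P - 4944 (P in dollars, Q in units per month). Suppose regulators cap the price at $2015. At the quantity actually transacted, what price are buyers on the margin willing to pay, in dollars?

3185

Equilibrium: 10656 - 3P = 3P - 4944, so 15600 = 6P and P* = 2600, Q* = 2856.
The ceiling of 2015 is below the equilibrium price 2600, so it binds.
At P = 2015: Qd = 10656 - 3·2015 = 4611 and Qs = 3·2015 - 4944 = 1101.
Only 1101 units reach the market. On the demand curve, the marginal buyer's willingness to pay at Q = 1101 is (10656 - 1101)/3 = 3185.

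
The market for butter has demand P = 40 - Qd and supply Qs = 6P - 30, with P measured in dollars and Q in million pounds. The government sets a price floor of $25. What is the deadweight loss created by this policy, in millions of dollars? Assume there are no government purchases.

Rearranging demand gives Qd = 40 - P. Setting quantity demanded equal to quantity supplied, 40 - P = 6P - 30, gives P* = 10 and Q* = 30.
Since 25 > 10, the floor is binding.
At P = 25: Qd = 40 - 25 = 15 and Qs = 6·25 - 30 = 120.
Quantity traded falls to 15. At Q = 15 the demand price is 40 - 15 = 25 and the supply price is (30 + 15)/6 = 7.5.
Deadweight loss = ½ · (25 - 7.5) · (30 - 15) = ½ · 17.5 · 15 = 131.25.

131.25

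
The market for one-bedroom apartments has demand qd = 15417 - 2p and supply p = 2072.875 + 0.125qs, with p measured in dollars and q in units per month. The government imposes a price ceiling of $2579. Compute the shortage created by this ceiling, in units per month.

6210

Rearranging supply gives qs = 8p - 16583. Without the control the market clears where 15417 - 2p = 8p - 16583, i.e. p* = 3200 and q* = 9017.
The ceiling of 2579 is below the equilibrium price 3200, so it binds.
At p = 2579: qd = 15417 - 2·2579 = 10259 and qs = 8·2579 - 16583 = 4049.
Shortage = qd - qs = 10259 - 4049 = 6210.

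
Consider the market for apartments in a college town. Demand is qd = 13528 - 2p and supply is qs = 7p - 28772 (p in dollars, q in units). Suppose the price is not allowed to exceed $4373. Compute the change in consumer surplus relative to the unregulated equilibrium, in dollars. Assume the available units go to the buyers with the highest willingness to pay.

-708527.25

In a free market, 13528 - 2p = 7p - 28772 gives the equilibrium p* = 4700, q* = 4128.
Because the ceiling (4373) lies below the market-clearing price, it is binding.
At p = 4373: qd = 13528 - 2·4373 = 4782 and qs = 7·4373 - 28772 = 1839.
Consumer surplus without the control is ½ · (6764 - 4700) · 4128 = 4260096.
With the ceiling, 1839 units are sold at 4373 (assume they go to the highest-value buyers). The demand price at q = 1839 is 5844.5, so CS = ½ · [(6764 - 4373) + (5844.5 - 4373)] · 1839 = 3551568.75.
Change in consumer surplus = 3551568.75 - 4260096 = -708527.25.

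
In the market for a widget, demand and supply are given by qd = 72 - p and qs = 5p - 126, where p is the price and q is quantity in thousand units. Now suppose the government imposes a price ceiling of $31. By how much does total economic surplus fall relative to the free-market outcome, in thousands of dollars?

In a free market, 72 - p = 5p - 126 gives the equilibrium p* = 33, q* = 39.
The ceiling of 31 is below the equilibrium price 33, so it binds.
At p = 31: qd = 72 - 31 = 41 and qs = 5·31 - 126 = 29.
Quantity traded falls to 29. At q = 29 the demand price is 72 - 29 = 43 and the supply price is (126 + 29)/5 = 31.
Deadweight loss = ½ · (43 - 31) · (39 - 29) = ½ · 12 · 10 = 60.

60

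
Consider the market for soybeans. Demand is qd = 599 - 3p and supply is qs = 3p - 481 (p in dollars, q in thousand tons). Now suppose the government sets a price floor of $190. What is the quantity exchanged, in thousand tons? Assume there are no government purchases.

29

Without the control the market clears where 599 - 3p = 3p - 481, i.e. p* = 180 and q* = 59.
Since 190 > 180, the floor is binding.
At p = 190: qd = 599 - 3·190 = 29 and qs = 3·190 - 481 = 89.
The quantity actually transacted is the short side, demand: 29.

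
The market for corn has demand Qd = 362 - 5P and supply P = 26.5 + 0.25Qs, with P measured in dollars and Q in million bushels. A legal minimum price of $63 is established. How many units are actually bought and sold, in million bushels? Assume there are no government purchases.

47

Rearranging supply gives Qs = 4P - 106. Setting quantity demanded equal to quantity supplied, 362 - 5P = 4P - 106, gives P* = 52 and Q* = 102.
Since 63 > 52, the floor is binding.
At P = 63: Qd = 362 - 5·63 = 47 and Qs = 4·63 - 106 = 146.
The quantity actually transacted is the short side, demand: 47.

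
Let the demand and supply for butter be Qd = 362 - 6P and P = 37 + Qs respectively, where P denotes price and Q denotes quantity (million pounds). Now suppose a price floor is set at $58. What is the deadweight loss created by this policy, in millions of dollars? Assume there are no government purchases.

21

Rearranging supply gives Qs = P - 37. Equilibrium: 362 - 6P = P - 37, so 399 = 7P and P* = 57, Q* = 20.
Because the floor (58) lies above the market-clearing price, it is binding.
At P = 58: Qd = 362 - 6·58 = 14 and Qs = 58 - 37 = 21.
Quantity traded falls to 14. At Q = 14 the demand price is (362 - 14)/6 = 58 and the supply price is 37 + 14 = 51.
Deadweight loss = ½ · (58 - 51) · (20 - 14) = ½ · 7 · 6 = 21.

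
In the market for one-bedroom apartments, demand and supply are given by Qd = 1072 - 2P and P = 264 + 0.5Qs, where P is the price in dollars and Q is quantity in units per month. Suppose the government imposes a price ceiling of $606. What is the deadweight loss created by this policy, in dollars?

Rearranging supply gives Qs = 2P - 528. Equilibrium: 1072 - 2P = 2P - 528, so 1600 = 4P and P* = 400, Q* = 272.
The ceiling of 606 is above the equilibrium price 400, so it is not binding; the market clears at P* = 400, Q* = 272.
Since the control does not bind, no trades are prevented and deadweight loss is zero.

0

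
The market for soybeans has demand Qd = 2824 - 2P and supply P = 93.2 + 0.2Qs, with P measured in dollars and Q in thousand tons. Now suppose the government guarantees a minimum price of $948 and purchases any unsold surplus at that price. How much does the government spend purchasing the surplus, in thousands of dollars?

Rearranging supply gives Qs = 5P - 466. Without the control the market clears where 2824 - 2P = 5P - 466, i.e. P* = 470 and Q* = 1884.
Because the floor (948) lies above the market-clearing price, it is binding.
At P = 948: Qd = 2824 - 2·948 = 928 and Qs = 5·948 - 466 = 4274.
Surplus = Qs - Qd = 3346.
Government expenditure = surplus × support price = 3346 × 948 = 3172008.

3172008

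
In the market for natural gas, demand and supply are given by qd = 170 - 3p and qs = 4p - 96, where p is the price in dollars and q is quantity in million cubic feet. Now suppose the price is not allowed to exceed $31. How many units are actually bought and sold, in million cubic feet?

28

Equilibrium: 170 - 3p = 4p - 96, so 266 = 7p and p* = 38, q* = 56.
Since 31 < 38, the ceiling is binding.
At p = 31: qd = 170 - 3·31 = 77 and qs = 4·31 - 96 = 28.
The quantity actually transacted is the short side, supply: 28.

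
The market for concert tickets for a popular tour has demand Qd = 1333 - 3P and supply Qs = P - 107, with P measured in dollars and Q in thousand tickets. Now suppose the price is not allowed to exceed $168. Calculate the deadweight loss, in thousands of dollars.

24576

In a free market, 1333 - 3P = P - 107 gives the equilibrium P* = 360, Q* = 253.
Because the ceiling (168) lies below the market-clearing price, it is binding.
At P = 168: Qd = 1333 - 3·168 = 829 and Qs = 168 - 107 = 61.
Quantity traded falls to 61. At Q = 61 the demand price is (1333 - 61)/3 = 424 and the supply price is 107 + 61 = 168.
Deadweight loss = ½ · (424 - 168) · (253 - 61) = ½ · 256 · 192 = 24576.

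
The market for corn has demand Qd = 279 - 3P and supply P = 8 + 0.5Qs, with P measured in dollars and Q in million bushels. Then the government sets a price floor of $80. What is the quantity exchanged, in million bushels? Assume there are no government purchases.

39

Rearranging supply gives Qs = 2P - 16. Equilibrium: 279 - 3P = 2P - 16, so 295 = 5P and P* = 59, Q* = 102.
Because the floor (80) lies above the market-clearing price, it is binding.
At P = 80: Qd = 279 - 3·80 = 39 and Qs = 2·80 - 16 = 144.
The quantity actually transacted is the short side, demand: 39.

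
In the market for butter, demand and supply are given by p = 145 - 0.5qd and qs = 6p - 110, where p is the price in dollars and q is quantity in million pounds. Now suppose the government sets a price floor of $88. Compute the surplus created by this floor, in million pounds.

304

Rearranging demand gives qd = 290 - 2p. Setting quantity demanded equal to quantity supplied, 290 - 2p = 6p - 110, gives p* = 50 and q* = 190.
Since 88 > 50, the floor is binding.
At p = 88: qd = 290 - 2·88 = 114 and qs = 6·88 - 110 = 418.
Surplus = qs - qd = 418 - 114 = 304.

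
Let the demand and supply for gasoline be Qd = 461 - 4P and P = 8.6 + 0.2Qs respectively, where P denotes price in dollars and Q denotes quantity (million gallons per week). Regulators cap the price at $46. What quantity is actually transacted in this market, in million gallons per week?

Rearranging supply gives Qs = 5P - 43. Setting quantity demanded equal to quantity supplied, 461 - 4P = 5P - 43, gives P* = 56 and Q* = 237.
Because the ceiling (46) lies below the market-clearing price, it is binding.
At P = 46: Qd = 461 - 4·46 = 277 and Qs = 5·46 - 43 = 187.
The quantity actually transacted is the short side, supply: 187.

187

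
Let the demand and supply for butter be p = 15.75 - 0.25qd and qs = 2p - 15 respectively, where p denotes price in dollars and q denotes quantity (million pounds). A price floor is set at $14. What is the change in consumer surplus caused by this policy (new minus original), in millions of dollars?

-9

Rearranging demand gives qd = 63 - 4p. Equilibrium: 63 - 4p = 2p - 15, so 78 = 6p and p* = 13, q* = 11.
Since 14 > 13, the floor is binding.
At p = 14: qd = 63 - 4·14 = 7 and qs = 2·14 - 15 = 13.
Consumer surplus without the control is ½ · (15.75 - 13) · 11 = 15.125.
With the floor, consumers buy 7 units at 14, so CS = ½ · (15.75 - 14) · 7 = 6.125.
Change in consumer surplus = 6.125 - 15.125 = -9.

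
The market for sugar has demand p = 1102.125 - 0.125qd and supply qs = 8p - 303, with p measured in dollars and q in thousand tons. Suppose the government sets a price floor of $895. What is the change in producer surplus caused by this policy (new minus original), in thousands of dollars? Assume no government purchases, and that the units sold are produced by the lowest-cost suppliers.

116025

Rearranging demand gives qd = 8817 - 8p. Equilibrium: 8817 - 8p = 8p - 303, so 9120 = 16p and p* = 570, q* = 4257.
The floor of 895 is above the equilibrium price 570, so it binds.
At p = 895: qd = 8817 - 8·895 = 1657 and qs = 8·895 - 303 = 6857.
Producer surplus without the control is ½ · (570 - 37.875) · 4257 = 1132628.0625.
With the floor, 1657 units are sold at 895. The supply price at q = 1657 is 245, so PS = ½ · [(895 - 37.875) + (895 - 245)] · 1657 = 1248653.0625.
Change in producer surplus = 1248653.0625 - 1132628.0625 = 116025.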